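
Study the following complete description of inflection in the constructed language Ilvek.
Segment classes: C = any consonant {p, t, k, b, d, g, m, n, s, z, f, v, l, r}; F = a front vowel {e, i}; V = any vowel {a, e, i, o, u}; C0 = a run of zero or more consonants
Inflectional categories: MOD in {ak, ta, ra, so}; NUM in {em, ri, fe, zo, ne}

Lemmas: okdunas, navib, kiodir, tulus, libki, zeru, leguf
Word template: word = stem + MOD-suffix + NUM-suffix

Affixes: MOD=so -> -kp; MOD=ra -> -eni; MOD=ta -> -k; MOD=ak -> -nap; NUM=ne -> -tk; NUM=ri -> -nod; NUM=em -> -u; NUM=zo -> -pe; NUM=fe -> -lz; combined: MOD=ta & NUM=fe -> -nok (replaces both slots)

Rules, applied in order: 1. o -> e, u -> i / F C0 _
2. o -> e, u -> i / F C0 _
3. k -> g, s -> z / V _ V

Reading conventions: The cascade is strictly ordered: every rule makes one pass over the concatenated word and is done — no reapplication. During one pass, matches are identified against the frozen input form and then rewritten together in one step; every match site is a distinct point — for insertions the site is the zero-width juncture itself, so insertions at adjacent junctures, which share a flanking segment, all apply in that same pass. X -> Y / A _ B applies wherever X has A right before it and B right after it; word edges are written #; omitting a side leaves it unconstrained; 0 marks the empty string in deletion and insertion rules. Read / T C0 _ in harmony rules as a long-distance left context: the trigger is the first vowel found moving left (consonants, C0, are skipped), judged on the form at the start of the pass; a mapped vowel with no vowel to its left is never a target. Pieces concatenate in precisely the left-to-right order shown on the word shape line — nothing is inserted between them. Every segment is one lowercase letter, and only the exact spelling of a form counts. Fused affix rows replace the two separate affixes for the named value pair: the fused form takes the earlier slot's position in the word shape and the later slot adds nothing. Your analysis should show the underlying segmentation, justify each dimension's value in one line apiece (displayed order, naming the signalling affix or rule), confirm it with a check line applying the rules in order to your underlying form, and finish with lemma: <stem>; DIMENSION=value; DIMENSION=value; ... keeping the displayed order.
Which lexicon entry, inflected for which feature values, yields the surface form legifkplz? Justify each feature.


underlying: leguf-kp-lz
MOD=so - signalled by the affix -kp
NUM=fe - signalled by the affix -lz
check: legufkplz -> legifkplz -> legifkplz -> legifkplz
lemma: leguf; MOD=so; NUM=fe


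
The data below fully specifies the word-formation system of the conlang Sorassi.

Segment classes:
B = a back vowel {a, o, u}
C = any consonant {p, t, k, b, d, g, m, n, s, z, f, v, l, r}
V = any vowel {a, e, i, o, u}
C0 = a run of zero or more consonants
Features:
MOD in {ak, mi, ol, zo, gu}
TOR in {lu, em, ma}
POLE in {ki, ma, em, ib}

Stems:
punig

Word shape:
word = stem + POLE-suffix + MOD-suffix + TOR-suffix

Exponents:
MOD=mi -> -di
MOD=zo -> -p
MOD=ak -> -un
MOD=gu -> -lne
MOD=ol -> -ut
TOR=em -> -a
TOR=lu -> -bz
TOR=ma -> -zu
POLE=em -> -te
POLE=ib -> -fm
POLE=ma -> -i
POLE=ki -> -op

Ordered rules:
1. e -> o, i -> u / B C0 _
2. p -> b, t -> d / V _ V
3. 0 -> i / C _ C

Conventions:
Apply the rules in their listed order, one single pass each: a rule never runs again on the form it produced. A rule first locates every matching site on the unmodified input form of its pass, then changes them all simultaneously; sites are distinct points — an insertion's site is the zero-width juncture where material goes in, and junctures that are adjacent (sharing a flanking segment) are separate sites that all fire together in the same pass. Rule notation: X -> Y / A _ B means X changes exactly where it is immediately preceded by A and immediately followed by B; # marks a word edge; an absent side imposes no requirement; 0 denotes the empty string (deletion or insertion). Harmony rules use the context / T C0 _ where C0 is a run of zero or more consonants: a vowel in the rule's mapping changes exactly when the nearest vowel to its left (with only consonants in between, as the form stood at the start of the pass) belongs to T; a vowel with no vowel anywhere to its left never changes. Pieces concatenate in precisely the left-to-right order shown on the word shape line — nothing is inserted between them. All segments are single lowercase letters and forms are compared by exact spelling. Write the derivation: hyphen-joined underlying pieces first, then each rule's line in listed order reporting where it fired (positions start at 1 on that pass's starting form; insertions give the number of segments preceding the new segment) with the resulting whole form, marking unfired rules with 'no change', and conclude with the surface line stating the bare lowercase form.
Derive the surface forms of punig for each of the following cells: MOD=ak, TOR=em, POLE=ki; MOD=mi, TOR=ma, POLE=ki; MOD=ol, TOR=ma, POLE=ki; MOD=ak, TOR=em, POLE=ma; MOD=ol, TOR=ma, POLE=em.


cell MOD=ak, TOR=em, POLE=ki:
underlying: punig-op-un-a
1. e -> o, i -> u / B C0 _: fires at position(s) 4: punugopuna
2. p -> b, t -> d / V _ V: fires at position(s) 7: punugobuna
3. 0 -> i / C _ C: no change
surface: punugobuna

cell MOD=mi, TOR=ma, POLE=ki:
underlying: punig-op-di-zu
1. e -> o, i -> u / B C0 _: fires at position(s) 4, 9: punugopduzu
2. p -> b, t -> d / V _ V: no change
3. 0 -> i / C _ C: inserts after position(s) 7: punugopiduzu
surface: punugopiduzu

cell MOD=ol, TOR=ma, POLE=ki:
underlying: punig-op-ut-zu
1. e -> o, i -> u / B C0 _: fires at position(s) 4: punugoputzu
2. p -> b, t -> d / V _ V: fires at position(s) 7: punugobutzu
3. 0 -> i / C _ C: inserts after position(s) 9: punugobutizu
surface: punugobutizu

cell MOD=ak, TOR=em, POLE=ma:
underlying: punig-i-un-a
1. e -> o, i -> u / B C0 _: fires at position(s) 4: punugiuna
2. p -> b, t -> d / V _ V: no change
3. 0 -> i / C _ C: no change
surface: punugiuna

cell MOD=ol, TOR=ma, POLE=em:
underlying: punig-te-ut-zu
1. e -> o, i -> u / B C0 _: fires at position(s) 4: punugteutzu
2. p -> b, t -> d / V _ V: no change
3. 0 -> i / C _ C: inserts after position(s) 5, 9: punugiteutizu
surface: punugiteutizu


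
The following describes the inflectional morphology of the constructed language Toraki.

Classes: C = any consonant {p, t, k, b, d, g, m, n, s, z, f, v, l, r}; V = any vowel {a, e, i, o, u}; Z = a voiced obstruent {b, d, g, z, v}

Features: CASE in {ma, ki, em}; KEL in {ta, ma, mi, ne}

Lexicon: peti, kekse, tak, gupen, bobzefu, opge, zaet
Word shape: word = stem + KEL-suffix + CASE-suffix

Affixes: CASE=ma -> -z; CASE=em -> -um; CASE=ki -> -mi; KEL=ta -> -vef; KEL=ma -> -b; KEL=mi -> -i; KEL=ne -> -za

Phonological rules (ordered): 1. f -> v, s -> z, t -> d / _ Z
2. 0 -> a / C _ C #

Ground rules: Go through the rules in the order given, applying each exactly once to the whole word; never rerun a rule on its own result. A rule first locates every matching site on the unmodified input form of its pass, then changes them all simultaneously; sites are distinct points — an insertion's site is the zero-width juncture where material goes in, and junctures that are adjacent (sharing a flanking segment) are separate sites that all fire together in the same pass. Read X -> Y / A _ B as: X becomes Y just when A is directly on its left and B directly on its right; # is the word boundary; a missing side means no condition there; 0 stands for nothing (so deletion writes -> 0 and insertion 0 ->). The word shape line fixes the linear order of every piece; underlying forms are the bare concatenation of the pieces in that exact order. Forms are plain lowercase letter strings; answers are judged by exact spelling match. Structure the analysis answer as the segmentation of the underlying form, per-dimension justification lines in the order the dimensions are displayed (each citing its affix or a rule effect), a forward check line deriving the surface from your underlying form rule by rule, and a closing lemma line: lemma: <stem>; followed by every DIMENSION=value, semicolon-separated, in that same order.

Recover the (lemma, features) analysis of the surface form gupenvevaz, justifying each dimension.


underlying: gupen-vef-z
CASE=ma - signalled by the affix -z
KEL=ta - signalled by the affix -vef
check: gupenvefz -> gupenvevz -> gupenvevaz
lemma: gupen; CASE=ma; KEL=ta


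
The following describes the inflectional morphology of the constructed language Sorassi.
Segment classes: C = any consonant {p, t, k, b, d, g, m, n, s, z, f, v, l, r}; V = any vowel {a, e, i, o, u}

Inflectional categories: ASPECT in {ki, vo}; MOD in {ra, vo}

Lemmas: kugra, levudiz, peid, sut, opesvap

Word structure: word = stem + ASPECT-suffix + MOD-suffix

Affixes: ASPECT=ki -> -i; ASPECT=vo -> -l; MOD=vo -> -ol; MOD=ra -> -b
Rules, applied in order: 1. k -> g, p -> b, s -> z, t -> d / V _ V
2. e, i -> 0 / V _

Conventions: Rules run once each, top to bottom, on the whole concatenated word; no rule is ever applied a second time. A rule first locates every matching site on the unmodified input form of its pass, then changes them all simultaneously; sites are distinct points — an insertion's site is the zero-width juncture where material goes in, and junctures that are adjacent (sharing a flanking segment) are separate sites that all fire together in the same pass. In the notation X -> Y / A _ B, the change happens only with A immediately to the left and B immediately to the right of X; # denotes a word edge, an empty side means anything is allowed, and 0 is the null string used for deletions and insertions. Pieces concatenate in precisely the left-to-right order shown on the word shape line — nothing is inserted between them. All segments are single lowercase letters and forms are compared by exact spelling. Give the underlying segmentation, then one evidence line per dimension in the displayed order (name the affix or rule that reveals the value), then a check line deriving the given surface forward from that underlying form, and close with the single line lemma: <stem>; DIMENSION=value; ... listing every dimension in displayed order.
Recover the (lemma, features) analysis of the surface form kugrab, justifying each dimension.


underlying: kugra-i-b
ASPECT=ki - signalled by the affix -i
MOD=ra - signalled by the affix -b
check: kugraib -> kugraib -> kugrab
lemma: kugra; ASPECT=ki; MOD=ra


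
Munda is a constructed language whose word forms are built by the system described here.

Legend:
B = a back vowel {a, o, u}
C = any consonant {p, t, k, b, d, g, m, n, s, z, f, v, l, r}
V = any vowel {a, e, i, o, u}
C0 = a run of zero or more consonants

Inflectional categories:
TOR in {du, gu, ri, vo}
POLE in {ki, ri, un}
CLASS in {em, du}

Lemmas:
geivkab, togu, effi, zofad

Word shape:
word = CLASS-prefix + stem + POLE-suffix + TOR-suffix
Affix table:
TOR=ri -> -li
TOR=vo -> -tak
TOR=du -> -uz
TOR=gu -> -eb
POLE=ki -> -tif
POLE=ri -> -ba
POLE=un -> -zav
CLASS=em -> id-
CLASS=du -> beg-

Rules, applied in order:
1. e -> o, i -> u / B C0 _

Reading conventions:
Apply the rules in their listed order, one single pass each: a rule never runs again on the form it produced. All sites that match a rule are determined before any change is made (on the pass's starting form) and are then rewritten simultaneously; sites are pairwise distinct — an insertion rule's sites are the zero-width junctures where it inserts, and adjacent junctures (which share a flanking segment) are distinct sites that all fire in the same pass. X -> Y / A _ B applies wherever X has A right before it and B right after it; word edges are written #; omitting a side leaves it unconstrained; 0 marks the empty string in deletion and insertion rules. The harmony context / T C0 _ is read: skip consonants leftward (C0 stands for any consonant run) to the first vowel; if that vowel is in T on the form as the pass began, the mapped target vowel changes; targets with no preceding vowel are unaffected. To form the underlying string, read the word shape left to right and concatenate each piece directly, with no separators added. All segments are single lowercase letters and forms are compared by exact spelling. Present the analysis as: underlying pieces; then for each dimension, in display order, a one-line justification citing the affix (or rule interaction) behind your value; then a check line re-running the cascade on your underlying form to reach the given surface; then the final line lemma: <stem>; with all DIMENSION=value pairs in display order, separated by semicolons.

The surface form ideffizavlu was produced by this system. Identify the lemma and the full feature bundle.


underlying: id-effi-zav-li
TOR=ri - signalled by the affix -li
POLE=un - signalled by the affix -zav
CLASS=em - signalled by the affix id-
check: ideffizavli -> ideffizavlu
lemma: effi; TOR=ri; POLE=un; CLASS=em


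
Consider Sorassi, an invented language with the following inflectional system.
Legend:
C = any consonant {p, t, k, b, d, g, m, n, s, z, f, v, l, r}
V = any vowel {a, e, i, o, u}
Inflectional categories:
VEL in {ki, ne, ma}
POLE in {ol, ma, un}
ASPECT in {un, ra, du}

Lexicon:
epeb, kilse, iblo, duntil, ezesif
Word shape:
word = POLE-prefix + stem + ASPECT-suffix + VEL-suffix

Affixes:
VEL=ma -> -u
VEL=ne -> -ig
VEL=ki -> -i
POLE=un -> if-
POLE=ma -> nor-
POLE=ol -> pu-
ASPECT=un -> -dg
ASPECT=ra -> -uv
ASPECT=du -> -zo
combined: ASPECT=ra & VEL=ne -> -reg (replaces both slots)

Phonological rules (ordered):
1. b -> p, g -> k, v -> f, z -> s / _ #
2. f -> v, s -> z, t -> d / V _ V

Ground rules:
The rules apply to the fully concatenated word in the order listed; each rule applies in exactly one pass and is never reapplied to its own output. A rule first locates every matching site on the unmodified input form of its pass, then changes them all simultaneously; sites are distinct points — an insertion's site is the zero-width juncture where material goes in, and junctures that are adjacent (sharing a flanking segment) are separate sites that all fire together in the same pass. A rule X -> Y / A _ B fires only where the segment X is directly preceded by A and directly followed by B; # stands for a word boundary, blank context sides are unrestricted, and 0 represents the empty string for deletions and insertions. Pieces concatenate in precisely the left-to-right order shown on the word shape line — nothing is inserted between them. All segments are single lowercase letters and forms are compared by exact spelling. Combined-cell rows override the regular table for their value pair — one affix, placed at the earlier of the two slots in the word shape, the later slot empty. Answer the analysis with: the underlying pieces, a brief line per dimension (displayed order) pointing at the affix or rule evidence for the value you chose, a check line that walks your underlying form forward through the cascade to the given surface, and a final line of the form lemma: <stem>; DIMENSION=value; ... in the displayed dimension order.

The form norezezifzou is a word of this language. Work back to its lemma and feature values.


underlying: nor-ezesif-zo-u
VEL=ma - signalled by the affix -u
POLE=ma - signalled by the affix nor-
ASPECT=du - signalled by the affix -zo
check: norezesifzou -> norezesifzou -> norezezifzou
lemma: ezesif; VEL=ma; POLE=ma; ASPECT=du


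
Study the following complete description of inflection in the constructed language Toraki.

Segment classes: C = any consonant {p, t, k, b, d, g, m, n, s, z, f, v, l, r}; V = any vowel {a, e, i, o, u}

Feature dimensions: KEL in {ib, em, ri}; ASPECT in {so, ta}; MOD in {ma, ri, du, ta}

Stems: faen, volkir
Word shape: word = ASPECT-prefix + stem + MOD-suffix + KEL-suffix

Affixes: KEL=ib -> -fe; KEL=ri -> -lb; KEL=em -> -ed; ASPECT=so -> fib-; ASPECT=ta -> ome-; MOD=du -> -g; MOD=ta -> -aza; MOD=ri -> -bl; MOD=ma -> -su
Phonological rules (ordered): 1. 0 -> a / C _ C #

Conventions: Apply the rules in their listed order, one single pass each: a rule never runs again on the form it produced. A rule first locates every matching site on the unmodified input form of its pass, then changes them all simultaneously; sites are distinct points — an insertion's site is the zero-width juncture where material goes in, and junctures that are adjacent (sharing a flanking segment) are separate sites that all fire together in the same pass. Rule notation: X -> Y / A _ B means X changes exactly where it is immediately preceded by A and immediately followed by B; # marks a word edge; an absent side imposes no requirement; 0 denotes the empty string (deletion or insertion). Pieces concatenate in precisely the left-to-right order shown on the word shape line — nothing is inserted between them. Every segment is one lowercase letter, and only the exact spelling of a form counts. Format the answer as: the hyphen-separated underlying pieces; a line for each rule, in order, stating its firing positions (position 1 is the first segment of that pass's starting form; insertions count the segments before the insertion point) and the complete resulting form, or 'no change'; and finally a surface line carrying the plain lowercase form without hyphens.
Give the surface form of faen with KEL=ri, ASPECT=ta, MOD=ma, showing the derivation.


underlying: ome-faen-su-lb
1. 0 -> a / C _ C #: inserts after position(s) 10: omefaensulab
surface: omefaensulab


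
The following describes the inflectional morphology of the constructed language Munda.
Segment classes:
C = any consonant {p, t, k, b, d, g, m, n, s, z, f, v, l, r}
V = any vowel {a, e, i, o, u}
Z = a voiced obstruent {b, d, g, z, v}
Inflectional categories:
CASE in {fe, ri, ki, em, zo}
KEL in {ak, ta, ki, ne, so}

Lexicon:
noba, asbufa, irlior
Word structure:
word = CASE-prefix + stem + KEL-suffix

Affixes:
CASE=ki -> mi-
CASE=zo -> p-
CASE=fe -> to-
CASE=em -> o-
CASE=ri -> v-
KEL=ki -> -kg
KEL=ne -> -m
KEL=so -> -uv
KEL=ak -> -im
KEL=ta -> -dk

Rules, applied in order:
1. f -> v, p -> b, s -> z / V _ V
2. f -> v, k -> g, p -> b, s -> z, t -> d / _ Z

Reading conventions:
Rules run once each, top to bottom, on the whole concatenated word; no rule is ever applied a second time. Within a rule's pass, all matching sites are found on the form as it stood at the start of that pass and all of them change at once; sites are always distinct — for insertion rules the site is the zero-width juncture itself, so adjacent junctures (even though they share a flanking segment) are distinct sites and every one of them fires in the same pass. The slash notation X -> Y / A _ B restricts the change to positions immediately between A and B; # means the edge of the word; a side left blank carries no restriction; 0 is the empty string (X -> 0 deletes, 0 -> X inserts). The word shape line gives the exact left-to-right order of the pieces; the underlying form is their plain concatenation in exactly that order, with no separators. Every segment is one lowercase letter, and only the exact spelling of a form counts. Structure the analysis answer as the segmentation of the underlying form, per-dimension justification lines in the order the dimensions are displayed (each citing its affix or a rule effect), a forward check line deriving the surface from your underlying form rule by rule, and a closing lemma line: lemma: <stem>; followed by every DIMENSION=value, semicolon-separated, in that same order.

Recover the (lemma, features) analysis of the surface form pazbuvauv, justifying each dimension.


underlying: p-asbufa-uv
CASE=zo - signalled by the affix p-
KEL=so - signalled by the affix -uv
check: pasbufauv -> pasbuvauv -> pazbuvauv
lemma: asbufa; CASE=zo; KEL=so


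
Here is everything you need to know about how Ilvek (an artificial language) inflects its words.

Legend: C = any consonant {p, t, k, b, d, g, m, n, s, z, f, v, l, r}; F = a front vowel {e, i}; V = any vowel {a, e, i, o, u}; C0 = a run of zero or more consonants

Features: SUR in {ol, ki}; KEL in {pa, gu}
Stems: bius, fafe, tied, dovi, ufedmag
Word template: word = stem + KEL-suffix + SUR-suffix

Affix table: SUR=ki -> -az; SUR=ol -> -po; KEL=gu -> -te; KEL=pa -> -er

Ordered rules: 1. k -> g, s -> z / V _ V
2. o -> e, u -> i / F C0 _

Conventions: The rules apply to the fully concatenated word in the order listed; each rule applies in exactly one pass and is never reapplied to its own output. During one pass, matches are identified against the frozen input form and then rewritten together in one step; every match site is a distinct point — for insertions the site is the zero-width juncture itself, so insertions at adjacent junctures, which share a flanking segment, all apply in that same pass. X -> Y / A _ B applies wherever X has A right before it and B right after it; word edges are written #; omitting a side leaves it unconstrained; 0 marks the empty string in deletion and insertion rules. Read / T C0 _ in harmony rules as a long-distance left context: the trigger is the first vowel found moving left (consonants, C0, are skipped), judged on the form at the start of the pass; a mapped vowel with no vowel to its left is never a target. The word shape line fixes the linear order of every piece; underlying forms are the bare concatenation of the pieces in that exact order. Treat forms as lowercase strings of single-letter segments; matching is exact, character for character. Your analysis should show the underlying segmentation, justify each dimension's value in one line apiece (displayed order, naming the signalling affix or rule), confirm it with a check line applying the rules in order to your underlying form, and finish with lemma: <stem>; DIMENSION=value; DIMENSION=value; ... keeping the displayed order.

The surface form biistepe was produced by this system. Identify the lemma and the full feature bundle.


underlying: bius-te-po
SUR=ol - signalled by the affix -po
KEL=gu - signalled by the affix -te
check: biustepo -> biustepo -> biistepe
lemma: bius; SUR=ol; KEL=gu


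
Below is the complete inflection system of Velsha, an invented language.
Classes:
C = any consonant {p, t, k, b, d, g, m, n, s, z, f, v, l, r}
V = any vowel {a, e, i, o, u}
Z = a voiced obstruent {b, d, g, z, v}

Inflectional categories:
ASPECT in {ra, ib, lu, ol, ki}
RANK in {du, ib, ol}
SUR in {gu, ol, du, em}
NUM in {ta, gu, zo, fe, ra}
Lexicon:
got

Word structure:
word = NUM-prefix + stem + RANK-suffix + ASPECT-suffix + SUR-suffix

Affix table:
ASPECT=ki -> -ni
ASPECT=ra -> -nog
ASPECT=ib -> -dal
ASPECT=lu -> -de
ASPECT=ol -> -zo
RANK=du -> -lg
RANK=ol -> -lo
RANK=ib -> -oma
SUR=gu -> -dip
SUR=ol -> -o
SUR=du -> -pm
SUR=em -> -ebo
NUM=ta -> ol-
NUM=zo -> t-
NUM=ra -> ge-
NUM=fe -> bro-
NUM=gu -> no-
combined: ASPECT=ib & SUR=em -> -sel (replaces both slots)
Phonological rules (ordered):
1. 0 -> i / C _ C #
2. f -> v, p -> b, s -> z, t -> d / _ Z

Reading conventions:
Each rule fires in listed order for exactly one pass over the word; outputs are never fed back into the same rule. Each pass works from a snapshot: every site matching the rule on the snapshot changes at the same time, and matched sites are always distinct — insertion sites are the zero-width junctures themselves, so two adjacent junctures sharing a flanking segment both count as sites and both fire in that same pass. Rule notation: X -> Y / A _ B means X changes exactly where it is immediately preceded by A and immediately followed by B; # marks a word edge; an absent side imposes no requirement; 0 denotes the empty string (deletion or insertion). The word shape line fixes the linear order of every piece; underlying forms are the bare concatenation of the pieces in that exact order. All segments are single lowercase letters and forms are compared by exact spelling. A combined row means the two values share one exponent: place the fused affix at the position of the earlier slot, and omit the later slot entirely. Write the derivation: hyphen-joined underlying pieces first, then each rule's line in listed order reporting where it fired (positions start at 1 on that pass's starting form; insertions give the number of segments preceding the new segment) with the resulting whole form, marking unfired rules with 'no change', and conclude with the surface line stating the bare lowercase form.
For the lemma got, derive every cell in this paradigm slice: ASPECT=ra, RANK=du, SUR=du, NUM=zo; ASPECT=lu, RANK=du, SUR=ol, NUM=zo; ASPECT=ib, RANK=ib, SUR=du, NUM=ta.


cell ASPECT=ra, RANK=du, SUR=du, NUM=zo:
underlying: t-got-lg-nog-pm
1. 0 -> i / C _ C #: inserts after position(s) 10: tgotlgnogpim
2. f -> v, p -> b, s -> z, t -> d / _ Z: fires at position(s) 1: dgotlgnogpim
surface: dgotlgnogpim

cell ASPECT=lu, RANK=du, SUR=ol, NUM=zo:
underlying: t-got-lg-de-o
1. 0 -> i / C _ C #: no change
2. f -> v, p -> b, s -> z, t -> d / _ Z: fires at position(s) 1: dgotlgdeo
surface: dgotlgdeo

cell ASPECT=ib, RANK=ib, SUR=du, NUM=ta:
underlying: ol-got-oma-dal-pm
1. 0 -> i / C _ C #: inserts after position(s) 12: olgotomadalpim
2. f -> v, p -> b, s -> z, t -> d / _ Z: no change
surface: olgotomadalpim


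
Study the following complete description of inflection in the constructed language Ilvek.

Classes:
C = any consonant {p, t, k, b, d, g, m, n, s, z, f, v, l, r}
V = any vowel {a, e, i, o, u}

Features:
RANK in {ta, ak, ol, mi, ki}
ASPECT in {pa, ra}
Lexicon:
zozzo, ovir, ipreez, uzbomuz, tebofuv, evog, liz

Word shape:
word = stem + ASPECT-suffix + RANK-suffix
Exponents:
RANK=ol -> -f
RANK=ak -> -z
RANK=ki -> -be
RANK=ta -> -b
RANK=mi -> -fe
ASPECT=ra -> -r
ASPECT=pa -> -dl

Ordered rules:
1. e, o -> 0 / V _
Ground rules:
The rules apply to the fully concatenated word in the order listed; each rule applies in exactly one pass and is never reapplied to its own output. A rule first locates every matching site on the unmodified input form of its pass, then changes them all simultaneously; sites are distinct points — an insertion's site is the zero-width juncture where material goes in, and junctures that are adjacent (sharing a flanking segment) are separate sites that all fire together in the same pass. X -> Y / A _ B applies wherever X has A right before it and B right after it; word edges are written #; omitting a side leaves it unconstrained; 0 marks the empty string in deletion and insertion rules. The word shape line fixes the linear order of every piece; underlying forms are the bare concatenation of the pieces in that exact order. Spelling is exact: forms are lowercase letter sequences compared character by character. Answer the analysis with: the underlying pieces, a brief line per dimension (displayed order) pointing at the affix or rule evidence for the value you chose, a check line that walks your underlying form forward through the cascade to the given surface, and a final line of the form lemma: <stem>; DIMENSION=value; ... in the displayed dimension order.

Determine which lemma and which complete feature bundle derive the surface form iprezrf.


underlying: ipreez-r-f
RANK=ol - signalled by the affix -f
ASPECT=ra - signalled by the affix -r
check: ipreezrf -> iprezrf
lemma: ipreez; RANK=ol; ASPECT=ra


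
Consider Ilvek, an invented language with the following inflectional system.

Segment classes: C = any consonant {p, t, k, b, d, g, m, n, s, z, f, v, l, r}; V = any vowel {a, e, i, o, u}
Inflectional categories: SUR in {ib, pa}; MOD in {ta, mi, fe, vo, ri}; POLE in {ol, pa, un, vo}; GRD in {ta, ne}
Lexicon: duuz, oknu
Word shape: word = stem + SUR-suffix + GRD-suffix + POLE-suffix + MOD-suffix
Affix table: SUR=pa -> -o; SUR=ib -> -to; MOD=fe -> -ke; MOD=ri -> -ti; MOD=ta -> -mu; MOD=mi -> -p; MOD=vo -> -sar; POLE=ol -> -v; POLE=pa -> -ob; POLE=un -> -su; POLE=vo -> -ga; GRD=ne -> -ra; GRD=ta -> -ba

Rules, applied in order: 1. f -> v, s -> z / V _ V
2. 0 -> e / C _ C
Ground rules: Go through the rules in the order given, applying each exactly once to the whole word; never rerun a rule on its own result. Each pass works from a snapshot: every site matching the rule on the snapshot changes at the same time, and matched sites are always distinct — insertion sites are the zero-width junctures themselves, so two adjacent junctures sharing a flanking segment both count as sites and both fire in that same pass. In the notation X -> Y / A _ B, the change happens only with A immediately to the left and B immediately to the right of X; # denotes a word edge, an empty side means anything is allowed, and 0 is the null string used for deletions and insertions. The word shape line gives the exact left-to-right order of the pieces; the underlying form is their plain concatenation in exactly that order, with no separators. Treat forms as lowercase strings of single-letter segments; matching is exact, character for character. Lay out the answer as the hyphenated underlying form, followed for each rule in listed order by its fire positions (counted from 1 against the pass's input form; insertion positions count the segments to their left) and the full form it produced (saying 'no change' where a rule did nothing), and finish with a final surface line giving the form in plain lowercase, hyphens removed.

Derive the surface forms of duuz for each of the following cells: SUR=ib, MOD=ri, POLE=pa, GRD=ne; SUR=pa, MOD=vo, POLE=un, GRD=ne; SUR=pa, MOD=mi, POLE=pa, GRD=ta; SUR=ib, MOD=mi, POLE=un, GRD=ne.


cell SUR=ib, MOD=ri, POLE=pa, GRD=ne:
underlying: duuz-to-ra-ob-ti
1. f -> v, s -> z / V _ V: no change
2. 0 -> e / C _ C: inserts after position(s) 4, 10: duuzetoraobeti
surface: duuzetoraobeti

cell SUR=pa, MOD=vo, POLE=un, GRD=ne:
underlying: duuz-o-ra-su-sar
1. f -> v, s -> z / V _ V: fires at position(s) 8, 10: duuzorazuzar
2. 0 -> e / C _ C: no change
surface: duuzorazuzar

cell SUR=pa, MOD=mi, POLE=pa, GRD=ta:
underlying: duuz-o-ba-ob-p
1. f -> v, s -> z / V _ V: no change
2. 0 -> e / C _ C: inserts after position(s) 9: duuzobaobep
surface: duuzobaobep

cell SUR=ib, MOD=mi, POLE=un, GRD=ne:
underlying: duuz-to-ra-su-p
1. f -> v, s -> z / V _ V: fires at position(s) 9: duuztorazup
2. 0 -> e / C _ C: inserts after position(s) 4: duuzetorazup
surface: duuzetorazup


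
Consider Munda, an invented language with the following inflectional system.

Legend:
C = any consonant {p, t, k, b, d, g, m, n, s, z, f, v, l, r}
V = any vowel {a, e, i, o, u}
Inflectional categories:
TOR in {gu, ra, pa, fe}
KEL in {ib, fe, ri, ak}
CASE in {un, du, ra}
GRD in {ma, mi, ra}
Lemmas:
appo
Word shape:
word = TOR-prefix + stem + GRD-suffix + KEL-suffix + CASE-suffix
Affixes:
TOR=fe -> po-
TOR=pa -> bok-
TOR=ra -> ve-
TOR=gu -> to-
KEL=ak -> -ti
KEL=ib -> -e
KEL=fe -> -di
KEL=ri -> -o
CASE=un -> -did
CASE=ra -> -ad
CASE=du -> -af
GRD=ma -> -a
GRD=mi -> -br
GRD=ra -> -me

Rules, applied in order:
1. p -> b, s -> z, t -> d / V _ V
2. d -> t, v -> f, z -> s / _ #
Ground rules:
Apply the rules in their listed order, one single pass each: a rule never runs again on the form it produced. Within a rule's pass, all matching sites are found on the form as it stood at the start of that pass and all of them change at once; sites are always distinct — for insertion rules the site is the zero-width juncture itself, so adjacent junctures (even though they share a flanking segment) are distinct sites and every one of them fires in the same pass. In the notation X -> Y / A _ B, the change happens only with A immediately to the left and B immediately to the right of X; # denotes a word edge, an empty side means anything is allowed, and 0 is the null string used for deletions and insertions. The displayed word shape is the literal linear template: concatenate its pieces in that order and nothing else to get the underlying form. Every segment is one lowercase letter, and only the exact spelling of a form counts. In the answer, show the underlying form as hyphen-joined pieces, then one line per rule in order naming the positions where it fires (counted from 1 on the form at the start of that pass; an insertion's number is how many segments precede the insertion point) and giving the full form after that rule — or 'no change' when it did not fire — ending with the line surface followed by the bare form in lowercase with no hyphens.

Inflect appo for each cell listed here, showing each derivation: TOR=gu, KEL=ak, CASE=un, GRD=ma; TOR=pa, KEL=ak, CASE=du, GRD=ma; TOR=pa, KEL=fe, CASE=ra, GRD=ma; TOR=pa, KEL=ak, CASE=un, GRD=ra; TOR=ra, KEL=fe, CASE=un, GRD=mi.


cell TOR=gu, KEL=ak, CASE=un, GRD=ma:
underlying: to-appo-a-ti-did
1. p -> b, s -> z, t -> d / V _ V: fires at position(s) 8: toappoadidid
2. d -> t, v -> f, z -> s / _ #: fires at position(s) 12: toappoadidit
surface: toappoadidit

cell TOR=pa, KEL=ak, CASE=du, GRD=ma:
underlying: bok-appo-a-ti-af
1. p -> b, s -> z, t -> d / V _ V: fires at position(s) 9: bokappoadiaf
2. d -> t, v -> f, z -> s / _ #: no change
surface: bokappoadiaf

cell TOR=pa, KEL=fe, CASE=ra, GRD=ma:
underlying: bok-appo-a-di-ad
1. p -> b, s -> z, t -> d / V _ V: no change
2. d -> t, v -> f, z -> s / _ #: fires at position(s) 12: bokappoadiat
surface: bokappoadiat

cell TOR=pa, KEL=ak, CASE=un, GRD=ra:
underlying: bok-appo-me-ti-did
1. p -> b, s -> z, t -> d / V _ V: fires at position(s) 10: bokappomedidid
2. d -> t, v -> f, z -> s / _ #: fires at position(s) 14: bokappomedidit
surface: bokappomedidit

cell TOR=ra, KEL=fe, CASE=un, GRD=mi:
underlying: ve-appo-br-di-did
1. p -> b, s -> z, t -> d / V _ V: no change
2. d -> t, v -> f, z -> s / _ #: fires at position(s) 13: veappobrdidit
surface: veappobrdidit


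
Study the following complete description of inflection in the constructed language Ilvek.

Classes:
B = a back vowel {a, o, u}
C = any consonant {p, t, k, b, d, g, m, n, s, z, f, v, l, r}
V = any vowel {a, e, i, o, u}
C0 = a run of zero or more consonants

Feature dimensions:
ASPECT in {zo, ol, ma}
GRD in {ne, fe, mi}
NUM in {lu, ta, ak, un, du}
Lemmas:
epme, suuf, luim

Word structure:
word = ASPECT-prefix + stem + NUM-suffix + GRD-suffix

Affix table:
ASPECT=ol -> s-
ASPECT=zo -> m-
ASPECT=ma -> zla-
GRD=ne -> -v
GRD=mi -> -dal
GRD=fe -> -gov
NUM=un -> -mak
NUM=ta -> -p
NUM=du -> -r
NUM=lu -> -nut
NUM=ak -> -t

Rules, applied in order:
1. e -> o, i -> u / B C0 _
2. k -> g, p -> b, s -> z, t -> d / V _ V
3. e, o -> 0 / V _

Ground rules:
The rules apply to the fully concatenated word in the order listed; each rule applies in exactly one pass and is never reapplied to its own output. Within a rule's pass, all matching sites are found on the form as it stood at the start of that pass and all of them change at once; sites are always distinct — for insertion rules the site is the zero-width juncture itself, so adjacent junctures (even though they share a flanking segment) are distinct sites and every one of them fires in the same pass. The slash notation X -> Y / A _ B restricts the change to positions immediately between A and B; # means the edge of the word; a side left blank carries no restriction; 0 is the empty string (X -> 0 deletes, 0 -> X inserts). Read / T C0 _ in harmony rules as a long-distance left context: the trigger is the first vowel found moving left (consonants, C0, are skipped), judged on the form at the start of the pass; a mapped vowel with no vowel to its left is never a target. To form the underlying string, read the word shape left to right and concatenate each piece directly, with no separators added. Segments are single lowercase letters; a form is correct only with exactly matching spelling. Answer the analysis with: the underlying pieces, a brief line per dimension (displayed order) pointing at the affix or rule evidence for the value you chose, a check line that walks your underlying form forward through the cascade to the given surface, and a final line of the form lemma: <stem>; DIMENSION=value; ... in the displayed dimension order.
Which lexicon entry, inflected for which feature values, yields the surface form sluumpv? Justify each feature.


underlying: s-luim-p-v
ASPECT=ol - signalled by the affix s-
GRD=ne - signalled by the affix -v
NUM=ta - signalled by the affix -p
check: sluimpv -> sluumpv -> sluumpv -> sluumpv
lemma: luim; ASPECT=ol; GRD=ne; NUM=ta


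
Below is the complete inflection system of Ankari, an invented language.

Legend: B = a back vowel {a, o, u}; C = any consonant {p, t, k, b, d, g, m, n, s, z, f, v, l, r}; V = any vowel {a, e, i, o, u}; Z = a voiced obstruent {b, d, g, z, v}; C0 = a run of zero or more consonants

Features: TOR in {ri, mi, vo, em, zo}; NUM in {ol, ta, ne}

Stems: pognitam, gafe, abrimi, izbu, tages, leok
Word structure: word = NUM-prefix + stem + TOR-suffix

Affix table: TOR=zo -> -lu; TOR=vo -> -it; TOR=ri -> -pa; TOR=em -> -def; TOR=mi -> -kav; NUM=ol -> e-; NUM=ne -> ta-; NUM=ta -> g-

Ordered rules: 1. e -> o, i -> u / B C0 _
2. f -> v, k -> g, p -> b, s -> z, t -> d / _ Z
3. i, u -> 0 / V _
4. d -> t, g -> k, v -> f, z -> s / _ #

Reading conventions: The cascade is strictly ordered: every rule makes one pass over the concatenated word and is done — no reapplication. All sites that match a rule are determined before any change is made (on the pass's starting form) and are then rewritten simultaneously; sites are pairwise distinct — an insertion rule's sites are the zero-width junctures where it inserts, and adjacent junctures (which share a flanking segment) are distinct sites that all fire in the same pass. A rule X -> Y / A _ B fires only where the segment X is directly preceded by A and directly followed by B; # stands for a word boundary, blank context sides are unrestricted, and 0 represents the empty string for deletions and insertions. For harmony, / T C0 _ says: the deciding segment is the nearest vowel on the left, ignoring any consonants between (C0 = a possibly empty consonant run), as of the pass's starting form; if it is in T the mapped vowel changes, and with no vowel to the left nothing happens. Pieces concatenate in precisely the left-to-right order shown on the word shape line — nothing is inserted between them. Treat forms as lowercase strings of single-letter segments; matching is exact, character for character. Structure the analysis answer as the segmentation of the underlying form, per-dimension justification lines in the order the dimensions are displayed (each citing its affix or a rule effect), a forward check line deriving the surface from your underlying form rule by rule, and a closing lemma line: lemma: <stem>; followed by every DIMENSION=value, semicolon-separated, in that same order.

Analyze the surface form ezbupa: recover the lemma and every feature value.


underlying: e-izbu-pa
TOR=ri - signalled by the affix -pa
NUM=ol - signalled by the affix e-
check: eizbupa -> eizbupa -> eizbupa -> ezbupa -> ezbupa
lemma: izbu; TOR=ri; NUM=ol


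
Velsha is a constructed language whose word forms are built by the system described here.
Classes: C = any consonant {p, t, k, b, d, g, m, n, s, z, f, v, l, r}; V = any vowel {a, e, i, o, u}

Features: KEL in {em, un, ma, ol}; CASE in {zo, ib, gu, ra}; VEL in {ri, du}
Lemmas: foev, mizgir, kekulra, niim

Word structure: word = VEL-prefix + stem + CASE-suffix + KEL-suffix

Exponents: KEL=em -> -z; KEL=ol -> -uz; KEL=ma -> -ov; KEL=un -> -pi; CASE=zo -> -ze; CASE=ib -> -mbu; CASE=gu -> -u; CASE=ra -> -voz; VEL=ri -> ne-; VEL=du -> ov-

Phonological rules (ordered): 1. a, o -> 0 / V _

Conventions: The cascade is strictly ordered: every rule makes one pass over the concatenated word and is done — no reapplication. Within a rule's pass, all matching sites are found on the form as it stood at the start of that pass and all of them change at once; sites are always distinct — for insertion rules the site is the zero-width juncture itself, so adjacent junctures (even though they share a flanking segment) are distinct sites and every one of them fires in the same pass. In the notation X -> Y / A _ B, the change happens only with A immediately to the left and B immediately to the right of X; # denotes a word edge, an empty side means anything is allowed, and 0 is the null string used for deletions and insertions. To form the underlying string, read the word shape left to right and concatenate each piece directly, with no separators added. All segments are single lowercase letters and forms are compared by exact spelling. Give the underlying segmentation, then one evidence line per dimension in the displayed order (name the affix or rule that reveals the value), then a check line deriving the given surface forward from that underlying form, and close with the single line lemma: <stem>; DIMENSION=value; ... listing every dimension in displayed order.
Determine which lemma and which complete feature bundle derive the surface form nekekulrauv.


underlying: ne-kekulra-u-ov
KEL=ma - signalled by the affix -ov
CASE=gu - signalled by the affix -u
VEL=ri - signalled by the affix ne-
check: nekekulrauov -> nekekulrauv
lemma: kekulra; KEL=ma; CASE=gu; VEL=ri
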